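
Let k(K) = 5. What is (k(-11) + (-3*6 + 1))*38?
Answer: -456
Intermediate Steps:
(k(-11) + (-3*6 + 1))*38 = (5 + (-3*6 + 1))*38 = (5 + (-18 + 1))*38 = (5 - 17)*38 = -12*38 = -456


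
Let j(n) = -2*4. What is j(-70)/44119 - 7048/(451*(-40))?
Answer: 38850799/99488345 ≈ 0.39051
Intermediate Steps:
j(n) = -8
j(-70)/44119 - 7048/(451*(-40)) = -8/44119 - 7048/(451*(-40)) = -8*1/44119 - 7048/(-18040) = -8/44119 - 7048*(-1/18040) = -8/44119 + 881/2255 = 38850799/99488345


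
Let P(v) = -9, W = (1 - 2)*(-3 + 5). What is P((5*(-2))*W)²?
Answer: 81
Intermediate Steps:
W = -2 (W = -1*2 = -2)
P((5*(-2))*W)² = (-9)² = 81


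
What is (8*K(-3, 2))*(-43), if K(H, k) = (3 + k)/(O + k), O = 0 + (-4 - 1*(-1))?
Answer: 1720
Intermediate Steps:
O = -3 (O = 0 + (-4 + 1) = 0 - 3 = -3)
K(H, k) = (3 + k)/(-3 + k)
(8*K(-3, 2))*(-43) = (8*((3 + 2)/(-3 + 2)))*(-43) = (8*(5/(-1)))*(-43) = (8*(-1*5))*(-43) = (8*(-5))*(-43) = -40*(-43) = 1720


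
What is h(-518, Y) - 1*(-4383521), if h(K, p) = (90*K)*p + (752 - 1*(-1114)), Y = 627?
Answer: -24845353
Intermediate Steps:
h(K, p) = 1866 + 90*K*p (h(K, p) = 90*K*p + (752 + 1114) = 90*K*p + 1866 = 1866 + 90*K*p)
h(-518, Y) - 1*(-4383521) = (1866 + 90*(-518)*627) - 1*(-4383521) = (1866 - 29230740) + 4383521 = -29228874 + 4383521 = -24845353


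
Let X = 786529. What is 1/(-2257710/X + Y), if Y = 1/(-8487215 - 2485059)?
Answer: -8630011696946/24772213519069 ≈ -0.34837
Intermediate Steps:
Y = -1/10972274 (Y = 1/(-10972274) = -1/10972274 ≈ -9.1139e-8)
1/(-2257710/X + Y) = 1/(-2257710/786529 - 1/10972274) = 1/(-24772213519069/8630011696946) = -8630011696946/24772213519069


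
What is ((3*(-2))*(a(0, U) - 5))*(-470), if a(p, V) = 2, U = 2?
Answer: -8460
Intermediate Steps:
((3*(-2))*(a(0, U) - 5))*(-470) = ((3*(-2))*(2 - 5))*(-470) = -6*(-3)*(-470) = 18*(-470) = -8460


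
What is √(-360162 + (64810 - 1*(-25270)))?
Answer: I*√270082 ≈ 519.69*I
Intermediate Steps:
√(-360162 + (64810 - 1*(-25270))) = √(-360162 + (64810 + 25270)) = √(-360162 + 90080) = √(-270082) = I*√270082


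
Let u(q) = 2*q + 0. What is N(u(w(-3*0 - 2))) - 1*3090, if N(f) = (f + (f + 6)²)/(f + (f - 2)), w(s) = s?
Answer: -3090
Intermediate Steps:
u(q) = 2*q
N(f) = (f + (6 + f)²)/(-2 + 2*f) (N(f) = (f + (6 + f)²)/(f + (-2 + f)) = (f + (6 + f)²)/(-2 + 2*f))
N(u(w(-3*0 - 2))) - 1*3090 = (2*(-3*0 - 2) + (6 + 2*(-3*0 - 2))²)/(2*(-1 + 2*(-3*0 - 2))) - 1*3090 = (2*(0 - 2) + (6 + 2*(0 - 2))²)/(2*(-1 + 2*(0 - 2))) - 3090 = (2*(-2) + (6 + 2*(-2))²)/(2*(-1 + 2*(-2))) - 3090 = (-4 + (6 - 4)²)/(2*(-1 - 4)) - 3090 = (½)*(-4 + 2²)/(-5) - 3090 = (½)*(-⅕)*(-4 + 4) - 3090 = (½)*(-⅕)*0 - 3090 = 0 - 3090 = -3090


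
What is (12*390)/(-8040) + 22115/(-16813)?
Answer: -2137412/1126471 ≈ -1.8974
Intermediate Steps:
(12*390)/(-8040) + 22115/(-16813) = 4680*(-1/8040) + 22115*(-1/16813) = -39/67 - 22115/16813 = -2137412/1126471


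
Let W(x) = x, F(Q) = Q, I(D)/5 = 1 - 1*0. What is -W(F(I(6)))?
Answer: -5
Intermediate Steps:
I(D) = 5 (I(D) = 5*(1 - 1*0) = 5*(1 + 0) = 5*1 = 5)
-W(F(I(6))) = -1*5 = -5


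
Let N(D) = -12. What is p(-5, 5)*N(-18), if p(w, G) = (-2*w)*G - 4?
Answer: -552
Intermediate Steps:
p(w, G) = -4 - 2*G*w (p(w, G) = -2*G*w - 4 = -4 - 2*G*w)
p(-5, 5)*N(-18) = (-4 - 2*5*(-5))*(-12) = (-4 + 50)*(-12) = 46*(-12) = -552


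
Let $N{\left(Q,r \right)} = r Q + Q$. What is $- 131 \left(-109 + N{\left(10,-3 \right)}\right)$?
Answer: $16899$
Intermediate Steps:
$N{\left(Q,r \right)} = Q + Q r$ ($N{\left(Q,r \right)} = Q r + Q = Q + Q r$)
$- 131 \left(-109 + N{\left(10,-3 \right)}\right) = - 131 \left(-109 + 10 \left(1 - 3\right)\right) = - 131 \left(-109 + 10 \left(-2\right)\right) = - 131 \left(-109 - 20\right) = \left(-131\right) \left(-129\right) = 16899$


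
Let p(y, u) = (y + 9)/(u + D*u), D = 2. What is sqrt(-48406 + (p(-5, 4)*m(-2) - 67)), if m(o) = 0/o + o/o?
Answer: I*sqrt(436254)/3 ≈ 220.17*I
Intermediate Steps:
p(y, u) = (9 + y)/(3*u) (p(y, u) = (y + 9)/(u + 2*u) = (9 + y)/((3*u)) = (9 + y)*(1/(3*u)) = (9 + y)/(3*u))
m(o) = 1 (m(o) = 0 + 1 = 1)
sqrt(-48406 + (p(-5, 4)*m(-2) - 67)) = sqrt(-48406 + (((1/3)*(9 - 5)/4)*1 - 67)) = sqrt(-48406 + (((1/3)*(1/4)*4)*1 - 67)) = sqrt(-48406 + ((1/3)*1 - 67)) = sqrt(-48406 + (1/3 - 67)) = sqrt(-48406 - 200/3) = sqrt(-145418/3) = I*sqrt(436254)/3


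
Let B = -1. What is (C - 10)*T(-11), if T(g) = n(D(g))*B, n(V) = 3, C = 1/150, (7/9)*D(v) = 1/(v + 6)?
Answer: 1499/50 ≈ 29.980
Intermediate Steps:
D(v) = 9/(7*(6 + v)) (D(v) = 9/(7*(v + 6)) = 9/(7*(6 + v)))
C = 1/150 ≈ 0.0066667
T(g) = -3 (T(g) = 3*(-1) = -3)
(C - 10)*T(-11) = (1/150 - 10)*(-3) = -1499/150*(-3) = 1499/50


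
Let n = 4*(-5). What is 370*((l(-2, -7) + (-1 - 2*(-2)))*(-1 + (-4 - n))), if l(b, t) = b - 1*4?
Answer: -16650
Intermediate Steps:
l(b, t) = -4 + b (l(b, t) = b - 4 = -4 + b)
n = -20
370*((l(-2, -7) + (-1 - 2*(-2)))*(-1 + (-4 - n))) = 370*(((-4 - 2) + (-1 - 2*(-2)))*(-1 + (-4 - 1*(-20)))) = 370*((-6 + (-1 + 4))*(-1 + (-4 + 20))) = 370*((-6 + 3)*(-1 + 16)) = 370*(-3*15) = 370*(-45) = -16650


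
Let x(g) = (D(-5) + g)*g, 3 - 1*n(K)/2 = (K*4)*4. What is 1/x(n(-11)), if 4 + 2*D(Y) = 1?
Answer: 1/127627 ≈ 7.8353e-6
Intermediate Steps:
D(Y) = -3/2 (D(Y) = -2 + (½)*1 = -2 + ½ = -3/2)
n(K) = 6 - 32*K (n(K) = 6 - 2*K*4*4 = 6 - 2*4*K*4 = 6 - 32*K)
x(g) = g*(-3/2 + g) (x(g) = (-3/2 + g)*g = g*(-3/2 + g))
1/x(n(-11)) = 1/((6 - 32*(-11))*(-3 + 2*(6 - 32*(-11)))/2) = 1/((6 + 352)*(-3 + 2*(6 + 352))/2) = 1/((½)*358*(-3 + 2*358)) = 1/((½)*358*(-3 + 716)) = 1/((½)*358*713) = 1/127627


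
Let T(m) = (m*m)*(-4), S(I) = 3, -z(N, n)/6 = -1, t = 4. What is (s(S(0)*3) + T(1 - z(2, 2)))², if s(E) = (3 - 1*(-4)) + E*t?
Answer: 3249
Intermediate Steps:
z(N, n) = 6 (z(N, n) = -6*(-1) = 6)
s(E) = 7 + 4*E (s(E) = (3 - 1*(-4)) + E*4 = (3 + 4) + 4*E = 7 + 4*E)
T(m) = -4*m² (T(m) = m²*(-4) = -4*m²)
(s(S(0)*3) + T(1 - z(2, 2)))² = ((7 + 4*(3*3)) - 4*(1 - 1*6)²)² = ((7 + 4*9) - 4*(1 - 6)²)² = ((7 + 36) - 4*(-5)²)² = (43 - 4*25)² = (43 - 100)² = (-57)² = 3249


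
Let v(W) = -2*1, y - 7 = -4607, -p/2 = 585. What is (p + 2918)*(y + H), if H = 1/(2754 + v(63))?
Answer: -5532069963/688 ≈ -8.0408e+6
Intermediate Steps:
p = -1170 (p = -2*585 = -1170)
y = -4600 (y = 7 - 4607 = -4600)
v(W) = -2
H = 1/2752 (H = 1/(2754 - 2) = 1/2752 ≈ 0.00036337)
(p + 2918)*(y + H) = (-1170 + 2918)*(-4600 + 1/2752) = 1748*(-12659199/2752) = -5532069963/688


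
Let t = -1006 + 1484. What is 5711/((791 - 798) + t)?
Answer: 5711/471 ≈ 12.125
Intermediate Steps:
t = 478
5711/((791 - 798) + t) = 5711/((791 - 798) + 478) = 5711/(-7 + 478) = 5711/471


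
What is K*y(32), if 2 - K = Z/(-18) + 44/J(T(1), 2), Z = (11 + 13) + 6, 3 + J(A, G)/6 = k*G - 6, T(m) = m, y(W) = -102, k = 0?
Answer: -4114/9 ≈ -457.11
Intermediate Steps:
J(A, G) = -54 (J(A, G) = -18 + 6*(0*G - 6) = -18 + 6*(0 - 6) = -18 + 6*(-6) = -18 - 36 = -54)
Z = 30 (Z = 24 + 6 = 30)
K = 121/27 (K = 2 - (30/(-18) + 44/(-54)) = 2 - (30*(-1/18) + 44*(-1/54)) = 2 - (-5/3 - 22/27) = 2 - 1*(-67/27) = 2 + 67/27 = 121/27 ≈ 4.4815)
K*y(32) = (121/27)*(-102) = -4114/9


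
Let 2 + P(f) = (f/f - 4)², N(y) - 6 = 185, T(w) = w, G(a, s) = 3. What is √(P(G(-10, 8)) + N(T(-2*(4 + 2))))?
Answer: 3*√22 ≈ 14.071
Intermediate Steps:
N(y) = 191 (N(y) = 6 + 185 = 191)
P(f) = 7 (P(f) = -2 + (f/f - 4)² = -2 + (1 - 4)² = -2 + (-3)² = -2 + 9 = 7)
√(P(G(-10, 8)) + N(T(-2*(4 + 2)))) = √(7 + 191) = √198 = 3*√22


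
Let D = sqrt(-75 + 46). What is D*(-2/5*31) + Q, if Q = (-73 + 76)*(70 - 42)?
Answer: 84 - 62*I*sqrt(29)/5 ≈ 84.0 - 66.776*I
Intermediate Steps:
D = I*sqrt(29) (D = sqrt(-29) = I*sqrt(29) ≈ 5.3852*I)
Q = 84 (Q = 3*28 = 84)
D*(-2/5*31) + Q = (I*sqrt(29))*(-2/5*31) + 84 = (I*sqrt(29))*(-62/5) + 84 = -62*I*sqrt(29)/5 + 84 = 84 - 62*I*sqrt(29)/5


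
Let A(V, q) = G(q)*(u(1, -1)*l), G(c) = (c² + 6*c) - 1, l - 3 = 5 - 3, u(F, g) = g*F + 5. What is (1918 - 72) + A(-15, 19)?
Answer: 11326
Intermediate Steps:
u(F, g) = 5 + F*g (u(F, g) = F*g + 5 = 5 + F*g)
l = 5 (l = 3 + (5 - 3) = 3 + 2 = 5)
G(c) = -1 + c² + 6*c
A(V, q) = -20 + 20*q² + 120*q (A(V, q) = (-1 + q² + 6*q)*((5 + 1*(-1))*5) = (-1 + q² + 6*q)*((5 - 1)*5) = (-1 + q² + 6*q)*(4*5) = (-1 + q² + 6*q)*20 = -20 + 20*q² + 120*q)
(1918 - 72) + A(-15, 19) = (1918 - 72) + (-20 + 20*19² + 120*19) = 1846 + (-20 + 20*361 + 2280) = 1846 + (-20 + 7220 + 2280) = 1846 + 9480 = 11326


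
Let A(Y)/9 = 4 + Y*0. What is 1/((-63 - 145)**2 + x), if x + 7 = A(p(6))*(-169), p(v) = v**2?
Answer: 1/37173 ≈ 2.6901e-5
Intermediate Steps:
A(Y) = 36 (A(Y) = 9*(4 + Y*0) = 9*(4 + 0) = 9*4 = 36)
x = -6091 (x = -7 + 36*(-169) = -7 - 6084 = -6091)
1/((-63 - 145)**2 + x) = 1/((-63 - 145)**2 - 6091) = 1/((-208)**2 - 6091) = 1/(43264 - 6091) = 1/37173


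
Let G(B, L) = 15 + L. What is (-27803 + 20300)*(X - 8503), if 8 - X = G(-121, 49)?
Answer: 64218177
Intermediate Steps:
X = -56 (X = 8 - (15 + 49) = 8 - 1*64 = 8 - 64 = -56)
(-27803 + 20300)*(X - 8503) = (-27803 + 20300)*(-56 - 8503) = -7503*(-8559) = 64218177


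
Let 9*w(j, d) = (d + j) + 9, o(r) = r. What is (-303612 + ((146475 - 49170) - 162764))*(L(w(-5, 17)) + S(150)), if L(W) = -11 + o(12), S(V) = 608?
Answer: -224764239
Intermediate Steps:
w(j, d) = 1 + d/9 + j/9 (w(j, d) = ((d + j) + 9)/9 = (9 + d + j)/9 = 1 + d/9 + j/9)
L(W) = 1 (L(W) = -11 + 12 = 1)
(-303612 + ((146475 - 49170) - 162764))*(L(w(-5, 17)) + S(150)) = (-303612 + ((146475 - 49170) - 162764))*(1 + 608) = (-303612 + (97305 - 162764))*609 = (-303612 - 65459)*609 = -369071*609 = -224764239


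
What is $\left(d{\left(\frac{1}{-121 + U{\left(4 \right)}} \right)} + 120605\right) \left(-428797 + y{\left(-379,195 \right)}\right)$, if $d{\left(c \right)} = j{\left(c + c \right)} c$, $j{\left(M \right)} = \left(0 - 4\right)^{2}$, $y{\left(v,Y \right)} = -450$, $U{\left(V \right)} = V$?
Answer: $- \frac{465923481611}{9} \approx -5.1769 \cdot 10^{10}$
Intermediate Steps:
$j{\left(M \right)} = 16$ ($j{\left(M \right)} = \left(-4\right)^{2} = 16$)
$d{\left(c \right)} = 16 c$
$\left(d{\left(\frac{1}{-121 + U{\left(4 \right)}} \right)} + 120605\right) \left(-428797 + y{\left(-379,195 \right)}\right) = \left(\frac{16}{-121 + 4} + 120605\right) \left(-428797 - 450\right) = \left(\frac{16}{-117} + 120605\right) \left(-429247\right) = \left(16 \left(- \frac{1}{117}\right) + 120605\right) \left(-429247\right) = \left(- \frac{16}{117} + 120605\right) \left(-429247\right) = \frac{14110769}{117} \left(-429247\right) = - \frac{465923481611}{9}$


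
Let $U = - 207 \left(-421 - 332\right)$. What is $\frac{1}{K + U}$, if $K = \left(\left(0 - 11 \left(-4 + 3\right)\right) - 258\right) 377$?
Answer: $\frac{1}{62752} \approx 1.5936 \cdot 10^{-5}$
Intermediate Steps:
$U = 155871$ ($U = \left(-207\right) \left(-753\right) = 155871$)
$K = -93119$ ($K = \left(\left(0 - -11\right) - 258\right) 377 = \left(\left(0 + 11\right) - 258\right) 377 = \left(11 - 258\right) 377 = \left(-247\right) 377 = -93119$)
$\frac{1}{K + U} = \frac{1}{-93119 + 155871} = \frac{1}{62752}$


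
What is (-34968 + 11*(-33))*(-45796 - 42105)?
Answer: 3105630231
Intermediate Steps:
(-34968 + 11*(-33))*(-45796 - 42105) = (-34968 - 363)*(-87901) = -35331*(-87901) = 3105630231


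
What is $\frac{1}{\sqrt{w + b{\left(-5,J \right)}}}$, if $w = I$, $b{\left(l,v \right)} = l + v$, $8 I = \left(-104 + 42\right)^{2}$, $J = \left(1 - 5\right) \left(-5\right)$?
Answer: $\frac{\sqrt{1982}}{991} \approx 0.044924$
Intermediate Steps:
$J = 20$ ($J = \left(-4\right) \left(-5\right) = 20$)
$I = \frac{961}{2}$ ($I = \frac{\left(-104 + 42\right)^{2}}{8} = \frac{\left(-62\right)^{2}}{8} = \frac{1}{8} \cdot 3844 = \frac{961}{2} \approx 480.5$)
$w = \frac{961}{2} \approx 480.5$
$\frac{1}{\sqrt{w + b{\left(-5,J \right)}}} = \frac{1}{\sqrt{\frac{961}{2} + \left(-5 + 20\right)}} = \frac{1}{\sqrt{\frac{961}{2} + 15}} = \frac{1}{\sqrt{\frac{991}{2}}} = \frac{1}{\frac{1}{2} \sqrt{1982}} = \frac{\sqrt{1982}}{991}$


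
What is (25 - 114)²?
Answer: 7921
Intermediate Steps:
(25 - 114)² = (-89)² = 7921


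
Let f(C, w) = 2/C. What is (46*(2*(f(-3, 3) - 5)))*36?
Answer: -18768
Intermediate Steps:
(46*(2*(f(-3, 3) - 5)))*36 = (46*(2*(2/(-3) - 5)))*36 = (46*(2*(2*(-⅓) - 5)))*36 = (46*(2*(-⅔ - 5)))*36 = (46*(2*(-17/3)))*36 = (46*(-34/3))*36 = -1564/3*36 = -18768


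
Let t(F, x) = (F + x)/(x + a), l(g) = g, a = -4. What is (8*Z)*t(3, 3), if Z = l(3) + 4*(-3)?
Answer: 432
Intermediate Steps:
Z = -9 (Z = 3 + 4*(-3) = 3 - 12 = -9)
t(F, x) = (F + x)/(-4 + x) (t(F, x) = (F + x)/(x - 4) = (F + x)/(-4 + x))
(8*Z)*t(3, 3) = (8*(-9))*((3 + 3)/(-4 + 3)) = -72*6/(-1) = -(-72)*6 = -72*(-6) = 432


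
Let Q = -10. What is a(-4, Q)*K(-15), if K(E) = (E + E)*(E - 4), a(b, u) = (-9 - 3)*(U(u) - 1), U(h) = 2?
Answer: -6840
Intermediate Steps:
a(b, u) = -12 (a(b, u) = (-9 - 3)*(2 - 1) = -12*1 = -12)
K(E) = 2*E*(-4 + E) (K(E) = (2*E)*(-4 + E) = 2*E*(-4 + E))
a(-4, Q)*K(-15) = -24*(-15)*(-4 - 15) = -24*(-15)*(-19) = -12*570 = -6840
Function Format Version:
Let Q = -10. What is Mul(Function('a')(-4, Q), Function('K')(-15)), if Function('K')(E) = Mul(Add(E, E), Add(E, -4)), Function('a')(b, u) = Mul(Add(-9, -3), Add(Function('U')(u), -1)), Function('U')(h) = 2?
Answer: -6840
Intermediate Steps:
Function('a')(b, u) = -12 (Function('a')(b, u) = Mul(Add(-9, -3), Add(2, -1)) = Mul(-12, 1) = -12)
Function('K')(E) = Mul(2, E, Add(-4, E)) (Function('K')(E) = Mul(Mul(2, E), Add(-4, E)) = Mul(2, E, Add(-4, E)))
Mul(Function('a')(-4, Q), Function('K')(-15)) = Mul(-12, Mul(2, -15, Add(-4, -15))) = Mul(-12, Mul(2, -15, -19)) = Mul(-12, 570) = -6840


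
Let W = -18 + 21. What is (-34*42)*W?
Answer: -4284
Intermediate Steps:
W = 3
(-34*42)*W = -34*42*3 = -1428*3 = -4284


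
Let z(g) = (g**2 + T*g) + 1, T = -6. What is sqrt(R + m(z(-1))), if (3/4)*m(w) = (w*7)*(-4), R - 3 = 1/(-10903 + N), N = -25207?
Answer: I*sqrt(3469763643090)/108330 ≈ 17.195*I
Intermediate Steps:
R = 108329/36110 (R = 3 + 1/(-10903 - 25207) = 3 + 1/(-36110) = 3 - 1/36110 = 108329/36110 ≈ 3.0000)
z(g) = 1 + g**2 - 6*g (z(g) = (g**2 - 6*g) + 1 = 1 + g**2 - 6*g)
m(w) = -112*w/3 (m(w) = 4*((w*7)*(-4))/3 = 4*((7*w)*(-4))/3 = 4*(-28*w)/3 = -112*w/3)
sqrt(R + m(z(-1))) = sqrt(108329/36110 - 112*(1 + (-1)**2 - 6*(-1))/3) = sqrt(108329/36110 - 112*(1 + 1 + 6)/3) = sqrt(108329/36110 - 112/3*8) = sqrt(108329/36110 - 896/3) = sqrt(-32029573/108330) = I*sqrt(3469763643090)/108330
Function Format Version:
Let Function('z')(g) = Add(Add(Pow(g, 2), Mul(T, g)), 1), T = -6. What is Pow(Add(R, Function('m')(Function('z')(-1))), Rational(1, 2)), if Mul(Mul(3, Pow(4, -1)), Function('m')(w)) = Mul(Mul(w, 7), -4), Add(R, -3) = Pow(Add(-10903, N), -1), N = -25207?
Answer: Mul(Rational(1, 108330), I, Pow(3469763643090, Rational(1, 2))) ≈ Mul(17.195, I)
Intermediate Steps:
R = Rational(108329, 36110) (R = Add(3, Pow(Add(-10903, -25207), -1)) = Add(3, Pow(-36110, -1)) = Add(3, Rational(-1, 36110)) = Rational(108329, 36110) ≈ 3.0000)
Function('z')(g) = Add(1, Pow(g, 2), Mul(-6, g)) (Function('z')(g) = Add(Add(Pow(g, 2), Mul(-6, g)), 1) = Add(1, Pow(g, 2), Mul(-6, g)))
Function('m')(w) = Mul(Rational(-112, 3), w) (Function('m')(w) = Mul(Rational(4, 3), Mul(Mul(w, 7), -4)) = Mul(Rational(4, 3), Mul(Mul(7, w), -4)) = Mul(Rational(4, 3), Mul(-28, w)) = Mul(Rational(-112, 3), w))
Pow(Add(R, Function('m')(Function('z')(-1))), Rational(1, 2)) = Pow(Add(Rational(108329, 36110), Mul(Rational(-112, 3), Add(1, Pow(-1, 2), Mul(-6, -1)))), Rational(1, 2)) = Pow(Add(Rational(108329, 36110), Mul(Rational(-112, 3), Add(1, 1, 6))), Rational(1, 2)) = Pow(Add(Rational(108329, 36110), Mul(Rational(-112, 3), 8)), Rational(1, 2)) = Pow(Add(Rational(108329, 36110), Rational(-896, 3)), Rational(1, 2)) = Pow(Rational(-32029573, 108330), Rational(1, 2)) = Mul(Rational(1, 108330), I, Pow(3469763643090, Rational(1, 2)))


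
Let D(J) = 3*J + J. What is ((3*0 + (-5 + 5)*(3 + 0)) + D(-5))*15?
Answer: -300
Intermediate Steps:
D(J) = 4*J
((3*0 + (-5 + 5)*(3 + 0)) + D(-5))*15 = ((3*0 + (-5 + 5)*(3 + 0)) + 4*(-5))*15 = ((0 + 0*3) - 20)*15 = ((0 + 0) - 20)*15 = (0 - 20)*15 = -20*15 = -300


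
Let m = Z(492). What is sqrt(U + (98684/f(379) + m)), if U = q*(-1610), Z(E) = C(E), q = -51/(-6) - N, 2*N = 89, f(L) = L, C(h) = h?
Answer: 2*sqrt(2108376242)/379 ≈ 242.31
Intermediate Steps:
N = 89/2 (N = (1/2)*89 = 89/2 ≈ 44.500)
q = -36 (q = -51/(-6) - 1*89/2 = -51*(-1/6) - 89/2 = 17/2 - 89/2 = -36)
Z(E) = E
m = 492
U = 57960 (U = -36*(-1610) = 57960)
sqrt(U + (98684/f(379) + m)) = sqrt(57960 + (98684/379 + 492)) = sqrt(57960 + 285152/379) = sqrt(22251992/379) = 2*sqrt(2108376242)/379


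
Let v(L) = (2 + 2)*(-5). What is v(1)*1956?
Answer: -39120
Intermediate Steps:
v(L) = -20 (v(L) = 4*(-5) = -20)
v(1)*1956 = -20*1956 = -39120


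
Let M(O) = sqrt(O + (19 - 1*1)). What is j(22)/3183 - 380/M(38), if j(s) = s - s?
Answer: -95*sqrt(14)/7 ≈ -50.780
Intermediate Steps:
j(s) = 0
M(O) = sqrt(18 + O) (M(O) = sqrt(O + (19 - 1)) = sqrt(O + 18) = sqrt(18 + O))
j(22)/3183 - 380/M(38) = 0/3183 - 380/sqrt(18 + 38) = 0*(1/3183) - 380*sqrt(14)/28 = 0 - 380*sqrt(14)/28 = 0 - 95*sqrt(14)/7 = -95*sqrt(14)/7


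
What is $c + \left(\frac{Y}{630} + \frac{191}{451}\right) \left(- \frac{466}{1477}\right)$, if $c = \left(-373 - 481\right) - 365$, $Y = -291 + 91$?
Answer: $- \frac{51157959277}{41966001} \approx -1219.0$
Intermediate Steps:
$Y = -200$
$c = -1219$ ($c = -854 - 365 = -1219$)
$c + \left(\frac{Y}{630} + \frac{191}{451}\right) \left(- \frac{466}{1477}\right) = -1219 + \left(- \frac{200}{630} + \frac{191}{451}\right) \left(- \frac{466}{1477}\right) = -1219 + \left(\left(-200\right) \frac{1}{630} + 191 \cdot \frac{1}{451}\right) \left(\left(-466\right) \frac{1}{1477}\right) = -1219 + \left(- \frac{20}{63} + \frac{191}{451}\right) \left(- \frac{466}{1477}\right) = -1219 + \frac{3013}{28413} \left(- \frac{466}{1477}\right) = -1219 - \frac{1404058}{41966001} = - \frac{51157959277}{41966001}$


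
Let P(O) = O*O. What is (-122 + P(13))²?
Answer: 2209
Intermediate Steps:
P(O) = O²
(-122 + P(13))² = (-122 + 13²)² = (-122 + 169)² = 47² = 2209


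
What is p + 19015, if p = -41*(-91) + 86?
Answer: 22832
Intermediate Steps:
p = 3817 (p = 3731 + 86 = 3817)
p + 19015 = 3817 + 19015 = 22832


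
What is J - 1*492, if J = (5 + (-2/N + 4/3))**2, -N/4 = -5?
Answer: -407831/900 ≈ -453.15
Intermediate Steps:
N = 20 (N = -4*(-5) = 20)
J = 34969/900 (J = (5 + (-2/20 + 4/3))**2 = (5 + (-2*1/20 + 4*(1/3)))**2 = (5 + (-1/10 + 4/3))**2 = (5 + 37/30)**2 = (187/30)**2 = 34969/900 ≈ 38.854)
J - 1*492 = 34969/900 - 1*492 = 34969/900 - 492 = -407831/900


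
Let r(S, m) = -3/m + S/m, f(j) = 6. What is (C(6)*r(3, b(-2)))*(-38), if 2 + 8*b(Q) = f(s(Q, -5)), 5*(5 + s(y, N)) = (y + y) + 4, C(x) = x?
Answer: 0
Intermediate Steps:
s(y, N) = -21/5 + 2*y/5 (s(y, N) = -5 + ((y + y) + 4)/5 = -5 + (2*y + 4)/5 = -5 + (4 + 2*y)/5 = -5 + (4/5 + 2*y/5) = -21/5 + 2*y/5)
b(Q) = 1/2 (b(Q) = -1/4 + (1/8)*6 = -1/4 + 3/4 = 1/2)
(C(6)*r(3, b(-2)))*(-38) = (6*((-3 + 3)/(1/2)))*(-38) = (6*(2*0))*(-38) = (6*0)*(-38) = 0*(-38) = 0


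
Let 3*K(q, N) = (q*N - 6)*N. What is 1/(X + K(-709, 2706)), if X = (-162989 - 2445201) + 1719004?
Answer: -1/1731430306 ≈ -5.7756e-10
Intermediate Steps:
K(q, N) = N*(-6 + N*q)/3 (K(q, N) = ((q*N - 6)*N)/3 = ((N*q - 6)*N)/3 = ((-6 + N*q)*N)/3 = (N*(-6 + N*q))/3 = N*(-6 + N*q)/3)
X = -889186 (X = -2608190 + 1719004 = -889186)
1/(X + K(-709, 2706)) = 1/(-889186 + (⅓)*2706*(-6 + 2706*(-709))) = 1/(-889186 + (⅓)*2706*(-6 - 1918554)) = 1/(-889186 + (⅓)*2706*(-1918560)) = 1/(-889186 - 1730541120) = 1/(-1731430306) = -1/1731430306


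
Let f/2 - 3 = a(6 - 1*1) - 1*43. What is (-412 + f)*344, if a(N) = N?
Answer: -165808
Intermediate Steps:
f = -70 (f = 6 + 2*((6 - 1*1) - 1*43) = 6 + 2*((6 - 1) - 43) = 6 + 2*(5 - 43) = 6 + 2*(-38) = 6 - 76 = -70)
(-412 + f)*344 = (-412 - 70)*344 = -482*344 = -165808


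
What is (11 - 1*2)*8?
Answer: 72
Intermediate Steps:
(11 - 1*2)*8 = (11 - 2)*8 = 9*8 = 72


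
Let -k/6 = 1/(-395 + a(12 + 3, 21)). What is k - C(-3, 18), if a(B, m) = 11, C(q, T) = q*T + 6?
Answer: 3073/64 ≈ 48.016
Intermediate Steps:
C(q, T) = 6 + T*q (C(q, T) = T*q + 6 = 6 + T*q)
k = 1/64 (k = -6/(-395 + 11) = -6/(-384) = -6*(-1/384) = 1/64 ≈ 0.015625)
k - C(-3, 18) = 1/64 - (6 + 18*(-3)) = 1/64 - (6 - 54) = 1/64 - 1*(-48) = 1/64 + 48 = 3073/64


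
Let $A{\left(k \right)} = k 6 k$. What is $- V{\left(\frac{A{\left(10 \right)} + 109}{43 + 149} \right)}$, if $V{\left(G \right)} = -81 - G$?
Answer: $\frac{16261}{192} \approx 84.693$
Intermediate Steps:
$A{\left(k \right)} = 6 k^{2}$ ($A{\left(k \right)} = 6 k k = 6 k^{2}$)
$- V{\left(\frac{A{\left(10 \right)} + 109}{43 + 149} \right)} = - (-81 - \frac{6 \cdot 10^{2} + 109}{43 + 149}) = - (-81 - \frac{6 \cdot 100 + 109}{192}) = - (-81 - \left(600 + 109\right) \frac{1}{192}) = - (-81 - 709 \cdot \frac{1}{192}) = - (-81 - \frac{709}{192}) = \left(-1\right) \left(- \frac{16261}{192}\right) = \frac{16261}{192}$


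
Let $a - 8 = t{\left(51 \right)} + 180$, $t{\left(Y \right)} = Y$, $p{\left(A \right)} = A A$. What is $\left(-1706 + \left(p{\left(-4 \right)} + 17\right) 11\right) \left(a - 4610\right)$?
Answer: $5870253$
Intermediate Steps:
$p{\left(A \right)} = A^{2}$
$a = 239$ ($a = 8 + \left(51 + 180\right) = 8 + 231 = 239$)
$\left(-1706 + \left(p{\left(-4 \right)} + 17\right) 11\right) \left(a - 4610\right) = \left(-1706 + \left(\left(-4\right)^{2} + 17\right) 11\right) \left(239 - 4610\right) = \left(-1706 + \left(16 + 17\right) 11\right) \left(-4371\right) = \left(-1706 + 33 \cdot 11\right) \left(-4371\right) = \left(-1706 + 363\right) \left(-4371\right) = \left(-1343\right) \left(-4371\right) = 5870253$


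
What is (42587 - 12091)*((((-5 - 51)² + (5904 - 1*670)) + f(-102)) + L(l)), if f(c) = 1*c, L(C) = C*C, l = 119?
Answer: 683994784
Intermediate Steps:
L(C) = C²
f(c) = c
(42587 - 12091)*((((-5 - 51)² + (5904 - 1*670)) + f(-102)) + L(l)) = (42587 - 12091)*((((-5 - 51)² + (5904 - 1*670)) - 102) + 119²) = 30496*((((-56)² + (5904 - 670)) - 102) + 14161) = 30496*(((3136 + 5234) - 102) + 14161) = 30496*((8370 - 102) + 14161) = 30496*(8268 + 14161) = 30496*22429 = 683994784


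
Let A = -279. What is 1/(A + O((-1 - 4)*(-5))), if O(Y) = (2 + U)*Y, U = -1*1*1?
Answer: -1/254 ≈ -0.0039370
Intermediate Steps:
U = -1 (U = -1*1 = -1)
O(Y) = Y (O(Y) = (2 - 1)*Y = 1*Y = Y)
1/(A + O((-1 - 4)*(-5))) = 1/(-279 + (-1 - 4)*(-5)) = 1/(-279 - 5*(-5)) = 1/(-279 + 25) = 1/(-254) = -1/254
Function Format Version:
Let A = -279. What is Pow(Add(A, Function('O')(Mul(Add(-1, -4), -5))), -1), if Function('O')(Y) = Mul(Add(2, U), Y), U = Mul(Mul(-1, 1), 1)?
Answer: Rational(-1, 254) ≈ -0.0039370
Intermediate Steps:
U = -1 (U = Mul(-1, 1) = -1)
Function('O')(Y) = Y (Function('O')(Y) = Mul(Add(2, -1), Y) = Mul(1, Y) = Y)
Pow(Add(A, Function('O')(Mul(Add(-1, -4), -5))), -1) = Pow(Add(-279, Mul(Add(-1, -4), -5)), -1) = Pow(Add(-279, Mul(-5, -5)), -1) = Pow(Add(-279, 25), -1) = Pow(-254, -1) = Rational(-1, 254)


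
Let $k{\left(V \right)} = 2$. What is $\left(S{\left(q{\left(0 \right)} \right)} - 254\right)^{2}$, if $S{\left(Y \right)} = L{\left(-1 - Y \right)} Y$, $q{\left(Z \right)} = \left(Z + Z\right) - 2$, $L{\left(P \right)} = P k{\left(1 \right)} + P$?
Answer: $67600$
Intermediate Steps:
$L{\left(P \right)} = 3 P$ ($L{\left(P \right)} = P 2 + P = 2 P + P = 3 P$)
$q{\left(Z \right)} = -2 + 2 Z$ ($q{\left(Z \right)} = 2 Z - 2 = -2 + 2 Z$)
$S{\left(Y \right)} = Y \left(-3 - 3 Y\right)$ ($S{\left(Y \right)} = 3 \left(-1 - Y\right) Y = \left(-3 - 3 Y\right) Y = Y \left(-3 - 3 Y\right)$)
$\left(S{\left(q{\left(0 \right)} \right)} - 254\right)^{2} = \left(- 3 \left(-2 + 2 \cdot 0\right) \left(1 + \left(-2 + 2 \cdot 0\right)\right) - 254\right)^{2} = \left(- 3 \left(-2 + 0\right) \left(1 + \left(-2 + 0\right)\right) - 254\right)^{2} = \left(\left(-3\right) \left(-2\right) \left(1 - 2\right) - 254\right)^{2} = \left(\left(-3\right) \left(-2\right) \left(-1\right) - 254\right)^{2} = \left(-6 - 254\right)^{2} = \left(-260\right)^{2} = 67600$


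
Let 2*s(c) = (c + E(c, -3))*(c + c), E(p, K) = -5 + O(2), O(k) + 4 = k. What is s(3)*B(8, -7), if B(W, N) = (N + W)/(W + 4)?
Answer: -1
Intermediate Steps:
O(k) = -4 + k
B(W, N) = (N + W)/(4 + W)
E(p, K) = -7 (E(p, K) = -5 + (-4 + 2) = -5 - 2 = -7)
s(c) = c*(-7 + c) (s(c) = ((c - 7)*(c + c))/2 = ((-7 + c)*(2*c))/2 = (2*c*(-7 + c))/2 = c*(-7 + c))
s(3)*B(8, -7) = (3*(-7 + 3))*((-7 + 8)/(4 + 8)) = (3*(-4))*(1/12) = -1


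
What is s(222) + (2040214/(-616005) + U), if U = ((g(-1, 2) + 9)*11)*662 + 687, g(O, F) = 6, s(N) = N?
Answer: 67844134481/616005 ≈ 1.1014e+5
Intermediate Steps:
U = 109917 (U = ((6 + 9)*11)*662 + 687 = (15*11)*662 + 687 = 165*662 + 687 = 109230 + 687 = 109917)
s(222) + (2040214/(-616005) + U) = 222 + (2040214/(-616005) + 109917) = 222 + (2040214*(-1/616005) + 109917) = 222 + (-2040214/616005 + 109917) = 222 + 67707381371/616005 = 67844134481/616005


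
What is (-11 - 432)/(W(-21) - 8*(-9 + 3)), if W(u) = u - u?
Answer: -443/48 ≈ -9.2292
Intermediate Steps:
W(u) = 0
(-11 - 432)/(W(-21) - 8*(-9 + 3)) = (-11 - 432)/(0 - 8*(-9 + 3)) = -443/(0 - 8*(-6)) = -443/(0 + 48) = -443/48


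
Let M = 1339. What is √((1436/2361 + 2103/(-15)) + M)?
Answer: √167147160270/11805 ≈ 34.632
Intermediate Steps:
√((1436/2361 + 2103/(-15)) + M) = √((1436/2361 + 2103/(-15)) + 1339) = √((1436*(1/2361) + 2103*(-1/15)) + 1339) = √((1436/2361 - 701/5) + 1339) = √(-1647881/11805 + 1339) = √(14159014/11805) = √167147160270/11805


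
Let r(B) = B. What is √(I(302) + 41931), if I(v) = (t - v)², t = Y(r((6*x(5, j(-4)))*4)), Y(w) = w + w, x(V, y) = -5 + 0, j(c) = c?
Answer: √335695 ≈ 579.39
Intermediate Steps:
x(V, y) = -5
Y(w) = 2*w
t = -240 (t = 2*((6*(-5))*4) = 2*(-30*4) = 2*(-120) = -240)
I(v) = (-240 - v)²
√(I(302) + 41931) = √((240 + 302)² + 41931) = √(542² + 41931) = √(293764 + 41931) = √335695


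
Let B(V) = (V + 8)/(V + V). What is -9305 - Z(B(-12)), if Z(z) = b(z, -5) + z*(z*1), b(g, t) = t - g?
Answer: -334795/36 ≈ -9299.9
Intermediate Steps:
B(V) = (8 + V)/(2*V) (B(V) = (8 + V)/((2*V)) = (8 + V)*(1/(2*V)) = (8 + V)/(2*V))
Z(z) = -5 + z² - z (Z(z) = (-5 - z) + z*(z*1) = (-5 - z) + z*z = (-5 - z) + z² = -5 + z² - z)
-9305 - Z(B(-12)) = -9305 - (-5 + ((½)*(8 - 12)/(-12))² - (8 - 12)/(2*(-12))) = -9305 - (-5 + ((½)*(-1/12)*(-4))² - (-1)*(-4)/(2*12)) = -9305 - (-5 + (⅙)² - 1*⅙) = -9305 - (-5 + 1/36 - ⅙) = -9305 - 1*(-185/36) = -9305 + 185/36 = -334795/36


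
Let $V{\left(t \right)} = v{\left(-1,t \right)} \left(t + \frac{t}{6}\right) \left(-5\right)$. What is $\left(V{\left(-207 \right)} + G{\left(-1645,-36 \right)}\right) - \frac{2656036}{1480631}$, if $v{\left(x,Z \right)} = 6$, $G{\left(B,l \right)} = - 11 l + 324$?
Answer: $\frac{11790569879}{1480631} \approx 7963.2$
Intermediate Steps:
$G{\left(B,l \right)} = 324 - 11 l$
$V{\left(t \right)} = - 35 t$ ($V{\left(t \right)} = 6 \left(t + \frac{t}{6}\right) \left(-5\right) = 6 \frac{7 t}{6} \left(-5\right) = 7 t \left(-5\right) = - 35 t$)
$\left(V{\left(-207 \right)} + G{\left(-1645,-36 \right)}\right) - \frac{2656036}{1480631} = \left(\left(-35\right) \left(-207\right) + \left(324 - -396\right)\right) - \frac{2656036}{1480631} = \left(7245 + \left(324 + 396\right)\right) - \frac{2656036}{1480631} = \left(7245 + 720\right) - \frac{2656036}{1480631} = 7965 - \frac{2656036}{1480631} = \frac{11790569879}{1480631}$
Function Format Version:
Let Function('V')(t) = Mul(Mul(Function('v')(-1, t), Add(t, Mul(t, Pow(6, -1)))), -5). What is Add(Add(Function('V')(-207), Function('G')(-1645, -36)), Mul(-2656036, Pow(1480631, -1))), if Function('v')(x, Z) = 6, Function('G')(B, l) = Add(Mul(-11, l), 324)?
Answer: Rational(11790569879, 1480631) ≈ 7963.2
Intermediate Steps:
Function('G')(B, l) = Add(324, Mul(-11, l))
Function('V')(t) = Mul(-35, t) (Function('V')(t) = Mul(Mul(6, Add(t, Mul(t, Pow(6, -1)))), -5) = Mul(Mul(6, Add(t, Mul(t, Rational(1, 6)))), -5) = Mul(Mul(6, Add(t, Mul(Rational(1, 6), t))), -5) = Mul(Mul(6, Mul(Rational(7, 6), t)), -5) = Mul(Mul(7, t), -5) = Mul(-35, t))
Add(Add(Function('V')(-207), Function('G')(-1645, -36)), Mul(-2656036, Pow(1480631, -1))) = Add(Add(Mul(-35, -207), Add(324, Mul(-11, -36))), Mul(-2656036, Pow(1480631, -1))) = Add(Add(7245, Add(324, 396)), Mul(-2656036, Rational(1, 1480631))) = Add(Add(7245, 720), Rational(-2656036, 1480631)) = Add(7965, Rational(-2656036, 1480631)) = Rational(11790569879, 1480631)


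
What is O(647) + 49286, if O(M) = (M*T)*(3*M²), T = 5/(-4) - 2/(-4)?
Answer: -2437363063/4 ≈ -6.0934e+8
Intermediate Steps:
T = -¾ (T = 5*(-¼) - 2*(-¼) = -5/4 + ½ = -¾ ≈ -0.75000)
O(M) = -9*M³/4 (O(M) = (M*(-¾))*(3*M²) = (-3*M/4)*(3*M²) = -9*M³/4)
O(647) + 49286 = -9/4*647³ + 49286 = -9/4*270840023 + 49286 = -2437560207/4 + 49286 = -2437363063/4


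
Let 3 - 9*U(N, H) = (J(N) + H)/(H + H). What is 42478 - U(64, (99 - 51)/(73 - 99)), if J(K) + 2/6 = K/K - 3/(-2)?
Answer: 110102087/2592 ≈ 42478.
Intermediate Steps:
J(K) = 13/6 (J(K) = -1/3 + (K/K - 3/(-2)) = -1/3 + (1 - 3*(-1/2)) = -1/3 + (1 + 3/2) = -1/3 + 5/2 = 13/6)
U(N, H) = 1/3 - (13/6 + H)/(18*H) (U(N, H) = 1/3 - (13/6 + H)/(9*(H + H)) = 1/3 - (13/6 + H)/(9*(2*H)) = 1/3 - (13/6 + H)*1/(2*H)/9 = 1/3 - (13/6 + H)/(18*H))
42478 - U(64, (99 - 51)/(73 - 99)) = 42478 - (-13 + 30*((99 - 51)/(73 - 99)))/(108*((99 - 51)/(73 - 99))) = 42478 - (-13 + 30*(48/(-26)))/(108*(48/(-26))) = 42478 - (-13 + 30*(48*(-1/26)))/(108*(48*(-1/26))) = 42478 - (-13 + 30*(-24/13))/(108*(-24/13)) = 42478 - (-13)*(-13 - 720/13)/(108*24) = 42478 - (-13)*(-889)/(108*24*13) = 42478 - 1*889/2592 = 42478 - 889/2592 = 110102087/2592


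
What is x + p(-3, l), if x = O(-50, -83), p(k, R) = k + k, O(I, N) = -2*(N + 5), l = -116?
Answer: 150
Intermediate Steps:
O(I, N) = -10 - 2*N (O(I, N) = -2*(5 + N) = -10 - 2*N)
p(k, R) = 2*k
x = 156 (x = -10 - 2*(-83) = -10 + 166 = 156)
x + p(-3, l) = 156 + 2*(-3) = 156 - 6 = 150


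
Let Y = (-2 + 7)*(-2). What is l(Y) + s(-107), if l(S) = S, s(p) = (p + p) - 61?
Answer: -285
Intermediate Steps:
s(p) = -61 + 2*p (s(p) = 2*p - 61 = -61 + 2*p)
Y = -10 (Y = 5*(-2) = -10)
l(Y) + s(-107) = -10 + (-61 + 2*(-107)) = -10 + (-61 - 214) = -10 - 275 = -285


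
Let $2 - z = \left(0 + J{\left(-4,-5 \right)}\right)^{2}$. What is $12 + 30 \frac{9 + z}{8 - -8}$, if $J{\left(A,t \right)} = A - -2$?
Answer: $\frac{201}{8} \approx 25.125$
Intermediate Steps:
$J{\left(A,t \right)} = 2 + A$ ($J{\left(A,t \right)} = A + 2 = 2 + A$)
$z = -2$ ($z = 2 - \left(0 + \left(2 - 4\right)\right)^{2} = 2 - \left(0 - 2\right)^{2} = 2 - \left(-2\right)^{2} = 2 - 4 = -2$)
$12 + 30 \frac{9 + z}{8 - -8} = 12 + 30 \frac{9 - 2}{8 - -8} = 12 + 30 \frac{7}{8 + \left(-1 + 9\right)} = 12 + 30 \frac{7}{8 + 8} = 12 + 30 \cdot \frac{7}{16} = 12 + \frac{105}{8} = \frac{201}{8}$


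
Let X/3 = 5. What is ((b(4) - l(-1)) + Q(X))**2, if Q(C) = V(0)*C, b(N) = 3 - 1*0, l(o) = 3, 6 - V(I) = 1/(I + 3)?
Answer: 7225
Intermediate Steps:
V(I) = 6 - 1/(3 + I) (V(I) = 6 - 1/(I + 3) = 6 - 1/(3 + I))
X = 15 (X = 3*5 = 15)
b(N) = 3 (b(N) = 3 + 0 = 3)
Q(C) = 17*C/3 (Q(C) = ((17 + 6*0)/(3 + 0))*C = ((17 + 0)/3)*C = ((1/3)*17)*C = 17*C/3)
((b(4) - l(-1)) + Q(X))**2 = ((3 - 1*3) + (17/3)*15)**2 = ((3 - 3) + 85)**2 = (0 + 85)**2 = 85**2 = 7225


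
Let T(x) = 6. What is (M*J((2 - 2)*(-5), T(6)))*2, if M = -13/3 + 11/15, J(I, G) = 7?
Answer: -252/5 ≈ -50.400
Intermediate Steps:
M = -18/5 (M = -13*⅓ + 11*(1/15) = -13/3 + 11/15 = -18/5 ≈ -3.6000)
(M*J((2 - 2)*(-5), T(6)))*2 = -18/5*7*2 = -126/5*2 = -252/5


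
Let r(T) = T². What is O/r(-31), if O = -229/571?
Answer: -229/548731 ≈ -0.00041733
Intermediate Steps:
O = -229/571 (O = -229*1/571 = -229/571 ≈ -0.40105)
O/r(-31) = -229/(571*((-31)²)) = -229/571/961 = -229/571*1/961 = -229/548731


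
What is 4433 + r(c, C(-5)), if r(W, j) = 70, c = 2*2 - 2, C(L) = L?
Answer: 4503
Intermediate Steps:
c = 2 (c = 4 - 2 = 2)
4433 + r(c, C(-5)) = 4433 + 70 = 4503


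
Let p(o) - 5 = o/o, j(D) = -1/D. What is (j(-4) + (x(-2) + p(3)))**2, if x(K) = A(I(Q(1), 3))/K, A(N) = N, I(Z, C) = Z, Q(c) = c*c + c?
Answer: 441/16 ≈ 27.563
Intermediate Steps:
Q(c) = c + c**2 (Q(c) = c**2 + c = c + c**2)
p(o) = 6 (p(o) = 5 + o/o = 5 + 1 = 6)
x(K) = 2/K (x(K) = (1*(1 + 1))/K = (1*2)/K = 2/K)
(j(-4) + (x(-2) + p(3)))**2 = (-1/(-4) + (2/(-2) + 6))**2 = (-1*(-1/4) + (2*(-1/2) + 6))**2 = (1/4 + (-1 + 6))**2 = (1/4 + 5)**2 = (21/4)**2 = 441/16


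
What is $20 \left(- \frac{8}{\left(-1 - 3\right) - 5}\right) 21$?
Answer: $\frac{1120}{3} \approx 373.33$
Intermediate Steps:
$20 \left(- \frac{8}{\left(-1 - 3\right) - 5}\right) 21 = 20 \left(- \frac{8}{-4 - 5}\right) 21 = 20 \left(- \frac{8}{-9}\right) 21 = 20 \left(\left(-8\right) \left(- \frac{1}{9}\right)\right) 21 = 20 \cdot \frac{8}{9} \cdot 21 = \frac{160}{9} \cdot 21 = \frac{1120}{3}$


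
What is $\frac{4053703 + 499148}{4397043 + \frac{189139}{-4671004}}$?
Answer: $\frac{21266385232404}{20538605252033} \approx 1.0354$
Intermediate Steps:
$\frac{4053703 + 499148}{4397043 + \frac{189139}{-4671004}} = \frac{4552851}{4397043 + 189139 \left(- \frac{1}{4671004}\right)} = \frac{4552851}{4397043 - \frac{189139}{4671004}} = \frac{4552851}{\frac{20538605252033}{4671004}} = 4552851 \cdot \frac{4671004}{20538605252033} = \frac{21266385232404}{20538605252033}$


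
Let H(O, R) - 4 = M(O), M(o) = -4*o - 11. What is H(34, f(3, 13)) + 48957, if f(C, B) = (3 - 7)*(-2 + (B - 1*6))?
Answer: 48814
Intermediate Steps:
M(o) = -11 - 4*o
f(C, B) = 32 - 4*B (f(C, B) = -4*(-2 + (B - 6)) = -4*(-2 + (-6 + B)) = -4*(-8 + B) = 32 - 4*B)
H(O, R) = -7 - 4*O (H(O, R) = 4 + (-11 - 4*O) = -7 - 4*O)
H(34, f(3, 13)) + 48957 = (-7 - 4*34) + 48957 = (-7 - 136) + 48957 = -143 + 48957 = 48814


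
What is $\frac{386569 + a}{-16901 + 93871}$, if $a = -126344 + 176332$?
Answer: $\frac{436557}{76970} \approx 5.6718$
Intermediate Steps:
$a = 49988$
$\frac{386569 + a}{-16901 + 93871} = \frac{386569 + 49988}{-16901 + 93871} = \frac{436557}{76970}$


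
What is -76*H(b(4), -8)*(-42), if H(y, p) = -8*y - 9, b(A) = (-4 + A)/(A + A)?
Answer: -28728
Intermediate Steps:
b(A) = (-4 + A)/(2*A) (b(A) = (-4 + A)/((2*A)) = (-4 + A)*(1/(2*A)) = (-4 + A)/(2*A))
H(y, p) = -9 - 8*y
-76*H(b(4), -8)*(-42) = -76*(-9 - 4*(-4 + 4)/4)*(-42) = -76*(-9 - 4*0/4)*(-42) = -76*(-9 - 8*0)*(-42) = -76*(-9 + 0)*(-42) = -76*(-9)*(-42) = 684*(-42) = -28728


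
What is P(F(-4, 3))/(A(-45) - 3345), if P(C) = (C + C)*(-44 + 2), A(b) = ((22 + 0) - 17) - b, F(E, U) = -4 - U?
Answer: -588/3295 ≈ -0.17845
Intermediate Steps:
A(b) = 5 - b (A(b) = (22 - 17) - b = 5 - b)
P(C) = -84*C (P(C) = (2*C)*(-42) = -84*C)
P(F(-4, 3))/(A(-45) - 3345) = (-84*(-4 - 1*3))/((5 - 1*(-45)) - 3345) = (-84*(-4 - 3))/((5 + 45) - 3345) = (-84*(-7))/(50 - 3345) = 588/(-3295) = 588*(-1/3295) = -588/3295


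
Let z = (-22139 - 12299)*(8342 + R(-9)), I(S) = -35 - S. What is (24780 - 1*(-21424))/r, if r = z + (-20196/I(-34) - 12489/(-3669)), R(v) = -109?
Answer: -56507492/346730106171 ≈ -0.00016297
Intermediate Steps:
z = -283528054 (z = (-22139 - 12299)*(8342 - 109) = -34438*8233 = -283528054)
r = -346730106171/1223 (r = -283528054 + (-20196/(-35 - 1*(-34)) - 12489/(-3669)) = -283528054 + (-20196/(-35 + 34) - 12489*(-1/3669)) = -283528054 + (-20196/(-1) + 4163/1223) = -283528054 + (-20196*(-1) + 4163/1223) = -283528054 + (20196 + 4163/1223) = -283528054 + 24703871/1223 = -346730106171/1223 ≈ -2.8351e+8)
(24780 - 1*(-21424))/r = (24780 - 1*(-21424))/(-346730106171/1223) = (24780 + 21424)*(-1223/346730106171) = 46204*(-1223/346730106171) = -56507492/346730106171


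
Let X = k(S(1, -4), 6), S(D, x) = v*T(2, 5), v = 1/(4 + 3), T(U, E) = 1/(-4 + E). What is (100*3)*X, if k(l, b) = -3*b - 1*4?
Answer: -6600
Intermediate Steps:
v = ⅐ (v = 1/7 = ⅐ ≈ 0.14286)
S(D, x) = ⅐ (S(D, x) = 1/(7*(-4 + 5)) = (⅐)/1 = (⅐)*1 = ⅐)
k(l, b) = -4 - 3*b (k(l, b) = -3*b - 4 = -4 - 3*b)
X = -22 (X = -4 - 3*6 = -4 - 18 = -22)
(100*3)*X = (100*3)*(-22) = 300*(-22) = -6600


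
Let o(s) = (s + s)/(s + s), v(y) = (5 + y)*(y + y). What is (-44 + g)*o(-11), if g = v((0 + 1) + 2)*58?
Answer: 2740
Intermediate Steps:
v(y) = 2*y*(5 + y) (v(y) = (5 + y)*(2*y) = 2*y*(5 + y))
o(s) = 1 (o(s) = (2*s)/((2*s)) = (2*s)*(1/(2*s)) = 1)
g = 2784 (g = (2*((0 + 1) + 2)*(5 + ((0 + 1) + 2)))*58 = (2*(1 + 2)*(5 + (1 + 2)))*58 = (2*3*(5 + 3))*58 = (2*3*8)*58 = 48*58 = 2784)
(-44 + g)*o(-11) = (-44 + 2784)*1 = 2740*1 = 2740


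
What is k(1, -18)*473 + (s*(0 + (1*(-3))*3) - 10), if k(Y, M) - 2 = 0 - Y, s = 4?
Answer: 427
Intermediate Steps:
k(Y, M) = 2 - Y (k(Y, M) = 2 + (0 - Y) = 2 - Y)
k(1, -18)*473 + (s*(0 + (1*(-3))*3) - 10) = (2 - 1*1)*473 + (4*(0 + (1*(-3))*3) - 10) = (2 - 1)*473 + (4*(0 - 3*3) - 10) = 1*473 + (4*(0 - 9) - 10) = 473 + (4*(-9) - 10) = 473 + (-36 - 10) = 473 - 46 = 427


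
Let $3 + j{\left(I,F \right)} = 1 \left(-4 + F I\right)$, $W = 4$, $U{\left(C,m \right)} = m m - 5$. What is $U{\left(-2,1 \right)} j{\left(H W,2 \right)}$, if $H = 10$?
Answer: $-292$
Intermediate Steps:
$U{\left(C,m \right)} = -5 + m^{2}$ ($U{\left(C,m \right)} = m^{2} - 5 = -5 + m^{2}$)
$j{\left(I,F \right)} = -7 + F I$ ($j{\left(I,F \right)} = -3 + 1 \left(-4 + F I\right) = -3 + \left(-4 + F I\right) = -7 + F I$)
$U{\left(-2,1 \right)} j{\left(H W,2 \right)} = \left(-5 + 1^{2}\right) \left(-7 + 2 \cdot 10 \cdot 4\right) = \left(-5 + 1\right) \left(-7 + 2 \cdot 40\right) = - 4 \left(-7 + 80\right) = \left(-4\right) 73 = -292$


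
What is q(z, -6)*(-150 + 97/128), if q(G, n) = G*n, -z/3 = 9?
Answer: -1547343/64 ≈ -24177.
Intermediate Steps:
z = -27 (z = -3*9 = -27)
q(z, -6)*(-150 + 97/128) = (-27*(-6))*(-150 + 97/128) = 162*(-150 + 97*(1/128)) = 162*(-150 + 97/128) = 162*(-19103/128) = -1547343/64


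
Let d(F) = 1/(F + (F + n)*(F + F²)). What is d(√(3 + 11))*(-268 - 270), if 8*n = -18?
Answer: -10760/2251 - 54876*√14/15757 ≈ -17.811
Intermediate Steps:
n = -9/4 (n = (⅛)*(-18) = -9/4 ≈ -2.2500)
d(F) = 1/(F + (-9/4 + F)*(F + F²)) (d(F) = 1/(F + (F - 9/4)*(F + F²)) = 1/(F + (-9/4 + F)*(F + F²)))
d(√(3 + 11))*(-268 - 270) = (4/((√(3 + 11))*(-5 - 5*√(3 + 11) + 4*(√(3 + 11))²)))*(-268 - 270) = (4/((√14)*(-5 - 5*√14 + 4*(√14)²)))*(-538) = (4*(√14/14)/(-5 - 5*√14 + 4*14))*(-538) = (4*(√14/14)/(-5 - 5*√14 + 56))*(-538) = (4*(√14/14)/(51 - 5*√14))*(-538) = (2*√14/(7*(51 - 5*√14)))*(-538) = -1076*√14/(7*(51 - 5*√14))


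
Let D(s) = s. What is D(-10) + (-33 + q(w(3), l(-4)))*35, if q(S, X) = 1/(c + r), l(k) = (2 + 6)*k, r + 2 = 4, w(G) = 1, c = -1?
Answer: -1130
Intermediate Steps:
r = 2 (r = -2 + 4 = 2)
l(k) = 8*k
q(S, X) = 1 (q(S, X) = 1/(-1 + 2) = 1/1 = 1)
D(-10) + (-33 + q(w(3), l(-4)))*35 = -10 + (-33 + 1)*35 = -10 - 32*35 = -10 - 1120 = -1130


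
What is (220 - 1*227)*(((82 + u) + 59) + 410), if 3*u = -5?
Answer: -11536/3 ≈ -3845.3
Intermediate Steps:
u = -5/3 (u = (⅓)*(-5) = -5/3 ≈ -1.6667)
(220 - 1*227)*(((82 + u) + 59) + 410) = (220 - 1*227)*(((82 - 5/3) + 59) + 410) = (220 - 227)*((241/3 + 59) + 410) = -7*(418/3 + 410) = -7*1648/3 = -11536/3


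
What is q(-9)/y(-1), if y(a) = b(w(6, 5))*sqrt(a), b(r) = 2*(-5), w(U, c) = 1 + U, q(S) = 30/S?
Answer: -I/3 ≈ -0.33333*I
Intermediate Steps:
b(r) = -10
y(a) = -10*sqrt(a)
q(-9)/y(-1) = (30/(-9))/((-10*I)) = (30*(-1/9))/((-10*I)) = -I/3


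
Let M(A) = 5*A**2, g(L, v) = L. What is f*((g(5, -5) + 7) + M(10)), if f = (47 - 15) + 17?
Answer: 25088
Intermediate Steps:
f = 49 (f = 32 + 17 = 49)
f*((g(5, -5) + 7) + M(10)) = 49*((5 + 7) + 5*10**2) = 49*(12 + 5*100) = 49*(12 + 500) = 49*512 = 25088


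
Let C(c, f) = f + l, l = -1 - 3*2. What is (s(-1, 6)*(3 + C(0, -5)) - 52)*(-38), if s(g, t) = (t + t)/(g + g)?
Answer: -76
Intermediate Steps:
s(g, t) = t/g (s(g, t) = (2*t)/((2*g)) = (2*t)*(1/(2*g)) = t/g)
l = -7 (l = -1 - 6 = -7)
C(c, f) = -7 + f (C(c, f) = f - 7 = -7 + f)
(s(-1, 6)*(3 + C(0, -5)) - 52)*(-38) = ((6/(-1))*(3 + (-7 - 5)) - 52)*(-38) = ((6*(-1))*(3 - 12) - 52)*(-38) = (-6*(-9) - 52)*(-38) = (54 - 52)*(-38) = 2*(-38) = -76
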